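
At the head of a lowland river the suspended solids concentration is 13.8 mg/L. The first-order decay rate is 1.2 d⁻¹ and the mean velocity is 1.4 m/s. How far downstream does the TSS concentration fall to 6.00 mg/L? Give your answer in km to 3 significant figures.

From C = C₀·e^(−kt), t = ln(C₀/C)/k = ln(13.8/6.00)/1.2 = 0.8329/1.2 = 0.6941 d.
Distance = v·t = 1.4 m/s × 5.997e+04 s = 8.396e+04 m = 83.96 km.

84.0 km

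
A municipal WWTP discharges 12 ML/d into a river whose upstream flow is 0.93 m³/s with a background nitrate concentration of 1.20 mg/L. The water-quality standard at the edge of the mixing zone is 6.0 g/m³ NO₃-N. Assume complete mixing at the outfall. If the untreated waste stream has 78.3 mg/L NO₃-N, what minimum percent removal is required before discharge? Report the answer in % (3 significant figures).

12 ML/d = 0.1389 m³/s.
Mass balance: 6·1.069 = 0.1389·Cₑ + 0.93·1.2.
Cₑ = (6.413 − 1.116) / 0.1389 = 38.14 mg/L.
Required removal = 1 − 38.14/78.3 = 51.29 %.

51.3 %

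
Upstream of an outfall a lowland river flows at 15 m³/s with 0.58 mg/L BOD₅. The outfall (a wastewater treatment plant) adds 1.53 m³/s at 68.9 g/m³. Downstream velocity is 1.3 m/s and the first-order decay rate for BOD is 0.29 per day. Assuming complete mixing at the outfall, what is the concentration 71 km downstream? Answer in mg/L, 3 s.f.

After complete mixing, C₀ = (1.53·68.9 + 15·0.58) / 16.53 = 6.904 mg/L.
Travel time t = 7.1e+04 m / 1.3 m/s = 5.462e+04 s = 0.6321 d.
C = 6.904·exp(−0.29·0.6321) = 6.904·0.8325 = 5.747 mg/L.

5.75 mg/L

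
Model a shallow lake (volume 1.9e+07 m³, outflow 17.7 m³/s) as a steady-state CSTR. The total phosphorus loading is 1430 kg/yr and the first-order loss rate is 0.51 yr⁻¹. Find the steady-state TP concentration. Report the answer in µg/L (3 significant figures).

Outflow Q = 17.7 m³/s × 3.156e+07 s/yr = 5.586e+08 m³/yr.
Steady-state CSTR mass balance: W = Q·C + k·V·C, so C = W/(Q + kV).
Q + kV = 5.586e+08 + 0.51·1.9e+07 = 5.683e+08 m³/yr.
C = 1430/5.683e+08 = 2.516e-06 kg/m³ = 0.002516 mg/L = 2.516 µg/L.

2.52 µg/L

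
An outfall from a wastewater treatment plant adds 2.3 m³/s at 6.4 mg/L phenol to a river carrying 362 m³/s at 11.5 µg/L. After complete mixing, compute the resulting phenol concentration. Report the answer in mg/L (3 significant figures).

11.5 µg/L = 0.0115 mg/L.
Conservation of mass across the mixing zone: C = (2.3·6.4 + 362·0.0115) / (2.3 + 362) = 18.88/364.3 = 0.05183 mg/L.

0.0518 mg/L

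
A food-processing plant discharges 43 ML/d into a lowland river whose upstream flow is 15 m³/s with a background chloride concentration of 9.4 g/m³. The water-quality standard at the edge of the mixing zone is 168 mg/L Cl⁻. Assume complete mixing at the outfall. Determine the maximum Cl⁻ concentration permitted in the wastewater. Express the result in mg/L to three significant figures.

4950 mg/L

43 ML/d = 0.4977 m³/s.
Mass balance: 168·15.5 = 0.4977·Cₑ + 15·9.4.
Cₑ = (2604 − 141) / 0.4977 = 4948 mg/L.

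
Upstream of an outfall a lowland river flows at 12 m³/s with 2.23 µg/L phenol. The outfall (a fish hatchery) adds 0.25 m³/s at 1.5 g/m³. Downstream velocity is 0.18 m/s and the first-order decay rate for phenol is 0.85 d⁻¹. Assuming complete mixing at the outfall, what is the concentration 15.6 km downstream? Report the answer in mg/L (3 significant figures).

2.23 µg/L = 0.00223 mg/L.
After complete mixing, C₀ = (0.25·1.5 + 12·0.00223) / 12.25 = 0.0328 mg/L.
Travel time t = 1.56e+04 m / 0.18 m/s = 8.667e+04 s = 1.003 d.
C = 0.0328·exp(−0.85·1.003) = 0.0328·0.4263 = 0.01398 mg/L.

0.0140 mg/L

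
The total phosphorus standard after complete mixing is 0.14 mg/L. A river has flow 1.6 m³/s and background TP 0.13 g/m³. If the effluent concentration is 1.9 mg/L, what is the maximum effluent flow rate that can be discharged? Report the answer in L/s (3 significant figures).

9.09 L/s

Mass balance at complete mixing: C_std·(Q_w + Q_r) = Q_w·C_e + Q_r·C_b.
Rearranging, Q_w = Q_r·(C_std − C_b)/(C_e − C_std) = 1.6·(0.14 − 0.13) / (1.9 − 0.14) = 0.009091 m³/s.
= 9.091 L/s.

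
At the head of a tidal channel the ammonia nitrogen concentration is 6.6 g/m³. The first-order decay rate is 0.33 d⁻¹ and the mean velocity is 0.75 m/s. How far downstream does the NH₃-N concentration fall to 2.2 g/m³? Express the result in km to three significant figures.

216 km

From C = C₀·e^(−kt), t = ln(C₀/C)/k = ln(6.6/2.2)/0.33 = 1.099/0.33 = 3.329 d.
Distance = v·t = 0.75 m/s × 2.876e+05 s = 2.157e+05 m = 215.7 km.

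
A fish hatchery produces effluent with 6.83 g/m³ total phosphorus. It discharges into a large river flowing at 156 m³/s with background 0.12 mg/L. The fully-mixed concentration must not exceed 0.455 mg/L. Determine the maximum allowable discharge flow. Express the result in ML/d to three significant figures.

Mass balance at complete mixing: C_std·(Q_w + Q_r) = Q_w·C_e + Q_r·C_b.
Rearranging, Q_w = Q_r·(C_std − C_b)/(C_e − C_std) = 156·(0.455 − 0.12) / (6.83 − 0.455) = 8.198 m³/s.
= 708.3 ML/d.

708 ML/d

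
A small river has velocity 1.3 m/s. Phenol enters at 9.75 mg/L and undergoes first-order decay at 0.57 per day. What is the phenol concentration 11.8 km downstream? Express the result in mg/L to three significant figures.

9.18 mg/L

Travel time t = 11.8 km / 1.3 m/s = 1.18e+04/1.3 = 9077 s = 0.1051 d.
First-order decay: C = 9.75·exp(−0.57·0.1051) = 9.75·0.9419 = 9.183 mg/L.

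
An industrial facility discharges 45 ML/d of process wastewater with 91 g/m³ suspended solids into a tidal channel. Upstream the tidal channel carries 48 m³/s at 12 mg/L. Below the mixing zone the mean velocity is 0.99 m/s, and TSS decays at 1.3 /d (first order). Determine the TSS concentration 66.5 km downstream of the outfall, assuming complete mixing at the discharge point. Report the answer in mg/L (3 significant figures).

4.68 mg/L

45 ML/d = 0.5208 m³/s.
After complete mixing, C₀ = (0.5208·91 + 48·12) / 48.52 = 12.85 mg/L.
Travel time t = 6.65e+04 m / 0.99 m/s = 6.717e+04 s = 0.7775 d.
C = 12.85·exp(−1.3·0.7775) = 12.85·0.364 = 4.676 mg/L.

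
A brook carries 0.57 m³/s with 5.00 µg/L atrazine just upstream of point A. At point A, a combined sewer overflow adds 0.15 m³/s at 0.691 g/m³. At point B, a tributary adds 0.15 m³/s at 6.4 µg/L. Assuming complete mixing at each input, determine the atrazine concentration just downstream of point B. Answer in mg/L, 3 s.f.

0.124 mg/L

5.00 µg/L = 0.005 mg/L.
After input A: C = (0.57·0.005 + 0.15·0.691) / 0.72 = 0.1479 mg/L.
6.4 µg/L = 0.0064 mg/L.
After input B: C = (0.72·0.1479 + 0.15·0.0064) / 0.87 = 0.1235 mg/L.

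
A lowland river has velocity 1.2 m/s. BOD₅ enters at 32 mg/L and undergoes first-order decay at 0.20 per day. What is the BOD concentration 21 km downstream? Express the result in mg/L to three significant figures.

30.7 mg/L

Travel time t = 21 km / 1.2 m/s = 2.1e+04/1.2 = 1.75e+04 s = 0.2025 d.
First-order decay: C = 32·exp(−0.20·0.2025) = 32·0.9603 = 30.73 mg/L.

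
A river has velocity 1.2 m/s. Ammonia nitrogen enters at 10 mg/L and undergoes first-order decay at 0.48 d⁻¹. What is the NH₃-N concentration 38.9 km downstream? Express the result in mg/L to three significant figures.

Travel time t = 38.9 km / 1.2 m/s = 3.89e+04/1.2 = 3.242e+04 s = 0.3752 d.
First-order decay: C = 10·exp(−0.48·0.3752) = 10·0.8352 = 8.352 mg/L.

8.35 mg/L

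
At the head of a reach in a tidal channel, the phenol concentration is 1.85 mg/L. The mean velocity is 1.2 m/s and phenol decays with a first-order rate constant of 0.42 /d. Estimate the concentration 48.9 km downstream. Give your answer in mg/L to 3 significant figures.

Travel time t = 48.9 km / 1.2 m/s = 4.89e+04/1.2 = 4.075e+04 s = 0.4716 d.
First-order decay: C = 1.85·exp(−0.42·0.4716) = 1.85·0.8203 = 1.518 mg/L.

1.52 mg/L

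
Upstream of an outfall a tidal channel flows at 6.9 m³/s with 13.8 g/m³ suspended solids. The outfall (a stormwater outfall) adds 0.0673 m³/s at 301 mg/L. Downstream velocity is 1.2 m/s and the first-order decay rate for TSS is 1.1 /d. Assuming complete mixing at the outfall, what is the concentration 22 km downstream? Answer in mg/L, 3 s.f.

After complete mixing, C₀ = (0.0673·301 + 6.9·13.8) / 6.967 = 16.57 mg/L.
Travel time t = 2.2e+04 m / 1.2 m/s = 1.833e+04 s = 0.2122 d.
C = 16.57·exp(−1.1·0.2122) = 16.57·0.7918 = 13.12 mg/L.

13.1 mg/L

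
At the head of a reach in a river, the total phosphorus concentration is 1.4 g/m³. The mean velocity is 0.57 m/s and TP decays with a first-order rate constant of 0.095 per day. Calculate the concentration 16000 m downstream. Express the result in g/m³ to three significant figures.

1.36 g/m³

Travel time t = 16000 m / 0.57 m/s = 1.6e+04/0.57 = 2.807e+04 s = 0.3249 d.
First-order decay: C = 1.4·exp(−0.095·0.3249) = 1.4·0.9696 = 1.357 g/m³.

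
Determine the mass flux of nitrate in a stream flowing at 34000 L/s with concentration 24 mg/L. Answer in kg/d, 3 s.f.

34000 L/s = 34 m³/s.
Mass flux = Q·C = 34 m³/s × 24 g/m³ = 816 g/s.
= 816 g/s × 86.4 = 7.05e+04 kg/d.

70500 kg/d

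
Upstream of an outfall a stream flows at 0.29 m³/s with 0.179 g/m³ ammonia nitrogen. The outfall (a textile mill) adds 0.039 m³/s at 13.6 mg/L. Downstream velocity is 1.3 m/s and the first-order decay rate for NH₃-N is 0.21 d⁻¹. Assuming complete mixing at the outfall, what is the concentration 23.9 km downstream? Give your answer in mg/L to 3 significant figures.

1.69 mg/L

After complete mixing, C₀ = (0.039·13.6 + 0.29·0.179) / 0.329 = 1.77 mg/L.
Travel time t = 2.39e+04 m / 1.3 m/s = 1.838e+04 s = 0.2128 d.
C = 1.77·exp(−0.21·0.2128) = 1.77·0.9563 = 1.693 mg/L.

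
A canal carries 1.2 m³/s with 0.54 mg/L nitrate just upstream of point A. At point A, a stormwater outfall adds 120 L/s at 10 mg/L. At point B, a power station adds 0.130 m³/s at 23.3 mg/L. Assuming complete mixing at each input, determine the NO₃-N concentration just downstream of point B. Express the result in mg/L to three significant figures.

3.36 mg/L

120 L/s = 0.12 m³/s.
After input A: C = (1.2·0.54 + 0.12·10) / 1.32 = 1.4 mg/L.
After input B: C = (1.32·1.4 + 0.13·23.3) / 1.45 = 3.363 mg/L.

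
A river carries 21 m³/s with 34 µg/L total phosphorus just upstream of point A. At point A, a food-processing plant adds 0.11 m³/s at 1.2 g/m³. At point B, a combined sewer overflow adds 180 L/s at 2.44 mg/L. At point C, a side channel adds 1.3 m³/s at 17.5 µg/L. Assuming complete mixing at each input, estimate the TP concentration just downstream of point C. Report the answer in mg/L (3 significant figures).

34 µg/L = 0.034 mg/L.
After input A: C = (21·0.034 + 0.11·1.2) / 21.11 = 0.04008 mg/L.
180 L/s = 0.18 m³/s.
After input B: C = (21.11·0.04008 + 0.18·2.44) / 21.29 = 0.06037 mg/L.
17.5 µg/L = 0.0175 mg/L.
After input C: C = (21.29·0.06037 + 1.3·0.0175) / 22.59 = 0.0579 mg/L.

0.0579 mg/L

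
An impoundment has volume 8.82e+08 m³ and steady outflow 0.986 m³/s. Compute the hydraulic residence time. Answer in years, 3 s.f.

Q = 0.986 m³/s × 3.156e+07 s/yr = 3.112e+07 m³/yr.
Hydraulic residence time τ = V/Q = 8.82e+08/3.112e+07 = 28.35 yr.

28.3 yr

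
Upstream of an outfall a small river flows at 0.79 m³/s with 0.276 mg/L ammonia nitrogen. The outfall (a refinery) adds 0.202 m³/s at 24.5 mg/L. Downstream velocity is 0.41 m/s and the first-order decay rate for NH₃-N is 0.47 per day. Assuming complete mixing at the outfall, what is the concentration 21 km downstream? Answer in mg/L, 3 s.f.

3.94 mg/L

After complete mixing, C₀ = (0.202·24.5 + 0.79·0.276) / 0.992 = 5.209 mg/L.
Travel time t = 2.1e+04 m / 0.41 m/s = 5.122e+04 s = 0.5928 d.
C = 5.209·exp(−0.47·0.5928) = 5.209·0.7568 = 3.942 mg/L.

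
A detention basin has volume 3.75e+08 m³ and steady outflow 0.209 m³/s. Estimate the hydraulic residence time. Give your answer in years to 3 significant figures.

56.9 yr

Q = 0.209 m³/s × 3.156e+07 s/yr = 6.596e+06 m³/yr.
Hydraulic residence time τ = V/Q = 3.75e+08/6.596e+06 = 56.86 yr.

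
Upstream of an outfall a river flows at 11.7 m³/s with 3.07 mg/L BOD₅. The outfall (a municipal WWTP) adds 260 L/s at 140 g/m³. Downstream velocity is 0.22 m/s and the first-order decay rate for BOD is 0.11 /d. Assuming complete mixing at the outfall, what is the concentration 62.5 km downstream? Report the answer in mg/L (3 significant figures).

260 L/s = 0.26 m³/s.
After complete mixing, C₀ = (0.26·140 + 11.7·3.07) / 11.96 = 6.047 mg/L.
Travel time t = 6.25e+04 m / 0.22 m/s = 2.841e+05 s = 3.288 d.
C = 6.047·exp(−0.11·3.288) = 6.047·0.6965 = 4.212 mg/L.

4.21 mg/L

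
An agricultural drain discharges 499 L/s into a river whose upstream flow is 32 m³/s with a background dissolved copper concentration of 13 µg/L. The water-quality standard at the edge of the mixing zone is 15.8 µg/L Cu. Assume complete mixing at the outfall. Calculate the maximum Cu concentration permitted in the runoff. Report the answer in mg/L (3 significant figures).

0.195 mg/L

499 L/s = 0.499 m³/s.
13 µg/L = 0.013 mg/L.
15.8 µg/L = 0.0158 mg/L.
Mass balance: 0.0158·32.5 = 0.499·Cₑ + 32·0.013.
Cₑ = (0.5135 − 0.416) / 0.499 = 0.1954 mg/L.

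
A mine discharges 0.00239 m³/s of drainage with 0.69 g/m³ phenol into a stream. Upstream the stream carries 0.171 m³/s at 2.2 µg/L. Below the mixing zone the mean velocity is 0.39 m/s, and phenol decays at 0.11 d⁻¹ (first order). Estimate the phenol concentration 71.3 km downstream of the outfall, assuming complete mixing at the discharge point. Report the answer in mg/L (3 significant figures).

0.00926 mg/L

2.2 µg/L = 0.0022 mg/L.
After complete mixing, C₀ = (0.00239·0.69 + 0.171·0.0022) / 0.1734 = 0.01168 mg/L.
Travel time t = 7.13e+04 m / 0.39 m/s = 1.828e+05 s = 2.116 d.
C = 0.01168·exp(−0.11·2.116) = 0.01168·0.7923 = 0.009255 mg/L.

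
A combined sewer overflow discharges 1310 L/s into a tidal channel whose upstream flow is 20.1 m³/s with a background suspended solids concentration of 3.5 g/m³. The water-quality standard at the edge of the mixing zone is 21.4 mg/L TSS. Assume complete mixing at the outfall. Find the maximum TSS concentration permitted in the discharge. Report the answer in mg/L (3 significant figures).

296 mg/L

1310 L/s = 1.31 m³/s.
Mass balance: 21.4·21.41 = 1.31·Cₑ + 20.1·3.5.
Cₑ = (458.2 − 70.35) / 1.31 = 296 mg/L.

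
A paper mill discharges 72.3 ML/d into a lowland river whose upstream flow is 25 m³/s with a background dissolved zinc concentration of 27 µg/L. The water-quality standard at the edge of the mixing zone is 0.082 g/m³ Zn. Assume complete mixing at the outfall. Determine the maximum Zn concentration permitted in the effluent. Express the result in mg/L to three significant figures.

1.73 mg/L

72.3 ML/d = 0.8368 m³/s.
27 µg/L = 0.027 mg/L.
Mass balance: 0.082·25.84 = 0.8368·Cₑ + 25·0.027.
Cₑ = (2.119 − 0.675) / 0.8368 = 1.725 mg/L.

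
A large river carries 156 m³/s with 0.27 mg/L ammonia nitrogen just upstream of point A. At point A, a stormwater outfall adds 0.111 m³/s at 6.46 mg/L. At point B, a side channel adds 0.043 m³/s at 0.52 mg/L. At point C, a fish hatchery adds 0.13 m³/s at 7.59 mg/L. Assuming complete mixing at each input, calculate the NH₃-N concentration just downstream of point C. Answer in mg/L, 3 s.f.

0.281 mg/L

After input A: C = (156·0.27 + 0.111·6.46) / 156.1 = 0.2744 mg/L.
After input B: C = (156.1·0.2744 + 0.043·0.52) / 156.2 = 0.2745 mg/L.
After input C: C = (156.2·0.2745 + 0.13·7.59) / 156.3 = 0.2806 mg/L.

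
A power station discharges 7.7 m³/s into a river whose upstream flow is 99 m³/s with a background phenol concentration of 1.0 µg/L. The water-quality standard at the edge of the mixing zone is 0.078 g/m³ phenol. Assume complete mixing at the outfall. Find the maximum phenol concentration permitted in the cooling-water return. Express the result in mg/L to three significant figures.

1.07 mg/L

1.0 µg/L = 0.001 mg/L.
Mass balance: 0.078·106.7 = 7.7·Cₑ + 99·0.001.
Cₑ = (8.323 − 0.099) / 7.7 = 1.068 mg/L.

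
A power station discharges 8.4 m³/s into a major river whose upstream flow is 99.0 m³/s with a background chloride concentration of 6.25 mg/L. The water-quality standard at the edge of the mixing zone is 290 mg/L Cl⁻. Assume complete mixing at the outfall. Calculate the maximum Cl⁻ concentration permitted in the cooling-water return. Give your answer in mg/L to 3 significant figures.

3630 mg/L

Mass balance: 290·107.4 = 8.4·Cₑ + 99·6.25.
Cₑ = (3.115e+04 − 618.8) / 8.4 = 3634 mg/L.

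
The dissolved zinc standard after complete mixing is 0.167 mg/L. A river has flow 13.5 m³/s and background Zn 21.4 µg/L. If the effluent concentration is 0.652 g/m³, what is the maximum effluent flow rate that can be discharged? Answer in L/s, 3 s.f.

21.4 µg/L = 0.0214 mg/L.
Mass balance at complete mixing: C_std·(Q_w + Q_r) = Q_w·C_e + Q_r·C_b.
Rearranging, Q_w = Q_r·(C_std − C_b)/(C_e − C_std) = 13.5·(0.167 − 0.0214) / (0.652 − 0.167) = 4.053 m³/s.
= 4053 L/s.

4050 L/s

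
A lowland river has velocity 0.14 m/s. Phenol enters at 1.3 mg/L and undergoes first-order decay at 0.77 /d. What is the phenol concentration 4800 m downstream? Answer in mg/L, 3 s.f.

Travel time t = 4800 m / 0.14 m/s = 4800/0.14 = 3.429e+04 s = 0.3968 d.
First-order decay: C = 1.3·exp(−0.77·0.3968) = 1.3·0.7367 = 0.9577 mg/L.

0.958 mg/L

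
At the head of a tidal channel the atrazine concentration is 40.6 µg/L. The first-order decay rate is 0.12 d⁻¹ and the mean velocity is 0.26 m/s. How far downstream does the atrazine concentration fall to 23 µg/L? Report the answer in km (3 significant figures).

From C = C₀·e^(−kt), t = ln(C₀/C)/k = ln(40.6/23)/0.12 = 0.5683/0.12 = 4.736 d.
Distance = v·t = 0.26 m/s × 4.092e+05 s = 1.064e+05 m = 106.4 km.

106 km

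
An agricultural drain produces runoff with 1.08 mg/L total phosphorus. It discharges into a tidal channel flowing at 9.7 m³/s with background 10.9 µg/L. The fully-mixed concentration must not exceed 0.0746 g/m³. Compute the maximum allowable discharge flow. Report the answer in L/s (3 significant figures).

615 L/s

10.9 µg/L = 0.0109 mg/L.
Mass balance at complete mixing: C_std·(Q_w + Q_r) = Q_w·C_e + Q_r·C_b.
Rearranging, Q_w = Q_r·(C_std − C_b)/(C_e − C_std) = 9.7·(0.0746 − 0.0109) / (1.08 − 0.0746) = 0.6146 m³/s.
= 614.6 L/s.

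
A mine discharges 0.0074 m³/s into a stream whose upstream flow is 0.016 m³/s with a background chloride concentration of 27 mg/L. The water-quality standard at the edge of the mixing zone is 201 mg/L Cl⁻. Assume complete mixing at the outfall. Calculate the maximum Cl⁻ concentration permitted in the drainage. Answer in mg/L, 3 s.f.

Mass balance: 201·0.0234 = 0.0074·Cₑ + 0.016·27.
Cₑ = (4.703 − 0.432) / 0.0074 = 577.2 mg/L.

577 mg/L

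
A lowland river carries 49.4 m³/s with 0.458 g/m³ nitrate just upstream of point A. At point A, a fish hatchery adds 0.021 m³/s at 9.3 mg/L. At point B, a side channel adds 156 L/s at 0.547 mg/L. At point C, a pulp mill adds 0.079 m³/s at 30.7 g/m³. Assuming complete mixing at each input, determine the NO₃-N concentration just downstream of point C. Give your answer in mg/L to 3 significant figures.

0.510 mg/L

After input A: C = (49.4·0.458 + 0.021·9.3) / 49.42 = 0.4618 mg/L.
156 L/s = 0.156 m³/s.
After input B: C = (49.42·0.4618 + 0.156·0.547) / 49.58 = 0.462 mg/L.
After input C: C = (49.58·0.462 + 0.079·30.7) / 49.66 = 0.5101 mg/L.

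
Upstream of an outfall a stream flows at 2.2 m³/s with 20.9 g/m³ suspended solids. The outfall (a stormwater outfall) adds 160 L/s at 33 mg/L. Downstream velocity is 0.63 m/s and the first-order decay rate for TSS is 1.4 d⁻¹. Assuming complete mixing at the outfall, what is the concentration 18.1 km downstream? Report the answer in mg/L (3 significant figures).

13.6 mg/L

160 L/s = 0.16 m³/s.
After complete mixing, C₀ = (0.16·33 + 2.2·20.9) / 2.36 = 21.72 mg/L.
Travel time t = 1.81e+04 m / 0.63 m/s = 2.873e+04 s = 0.3325 d.
C = 21.72·exp(−1.4·0.3325) = 21.72·0.6278 = 13.64 mg/L.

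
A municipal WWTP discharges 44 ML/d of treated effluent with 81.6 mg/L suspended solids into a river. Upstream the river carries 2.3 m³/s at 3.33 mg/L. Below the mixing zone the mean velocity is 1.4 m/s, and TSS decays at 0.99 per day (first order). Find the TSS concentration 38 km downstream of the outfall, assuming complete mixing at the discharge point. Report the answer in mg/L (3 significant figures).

12.8 mg/L

44 ML/d = 0.5093 m³/s.
After complete mixing, C₀ = (0.5093·81.6 + 2.3·3.33) / 2.809 = 17.52 mg/L.
Travel time t = 3.8e+04 m / 1.4 m/s = 2.714e+04 s = 0.3142 d.
C = 17.52·exp(−0.99·0.3142) = 17.52·0.7327 = 12.84 mg/L.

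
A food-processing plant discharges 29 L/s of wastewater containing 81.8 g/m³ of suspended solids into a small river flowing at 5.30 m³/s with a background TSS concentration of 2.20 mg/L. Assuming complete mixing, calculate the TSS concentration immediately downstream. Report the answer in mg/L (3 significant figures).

2.63 mg/L

29 L/s = 0.029 m³/s.
Conservation of mass across the mixing zone: C = (0.029·81.8 + 5.3·2.2) / (0.029 + 5.3) = 14.03/5.329 = 2.633 mg/L.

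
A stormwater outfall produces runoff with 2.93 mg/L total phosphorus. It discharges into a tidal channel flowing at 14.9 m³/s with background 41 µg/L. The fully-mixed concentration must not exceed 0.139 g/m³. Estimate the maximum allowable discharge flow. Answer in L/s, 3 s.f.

523 L/s

41 µg/L = 0.041 mg/L.
Mass balance at complete mixing: C_std·(Q_w + Q_r) = Q_w·C_e + Q_r·C_b.
Rearranging, Q_w = Q_r·(C_std − C_b)/(C_e − C_std) = 14.9·(0.139 − 0.041) / (2.93 − 0.139) = 0.5232 m³/s.
= 523.2 L/s.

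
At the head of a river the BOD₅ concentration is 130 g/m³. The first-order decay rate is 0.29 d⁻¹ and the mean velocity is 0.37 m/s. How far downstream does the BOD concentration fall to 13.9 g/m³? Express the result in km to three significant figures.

From C = C₀·e^(−kt), t = ln(C₀/C)/k = ln(130/13.9)/0.29 = 2.236/0.29 = 7.709 d.
Distance = v·t = 0.37 m/s × 6.661e+05 s = 2.464e+05 m = 246.4 km.

246 km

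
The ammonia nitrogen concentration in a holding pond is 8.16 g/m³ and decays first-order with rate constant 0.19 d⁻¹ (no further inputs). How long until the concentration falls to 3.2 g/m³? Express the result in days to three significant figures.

4.93 d

t = ln(C₀/C)/k = ln(8.16/3.2)/0.19 = 0.9361/0.19 = 4.927 d.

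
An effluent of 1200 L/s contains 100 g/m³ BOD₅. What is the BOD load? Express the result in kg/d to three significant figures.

10400 kg/d

1200 L/s = 1.2 m³/s.
Mass flux = Q·C = 1.2 m³/s × 100 g/m³ = 120 g/s.
= 120 g/s × 86.4 = 1.037e+04 kg/d.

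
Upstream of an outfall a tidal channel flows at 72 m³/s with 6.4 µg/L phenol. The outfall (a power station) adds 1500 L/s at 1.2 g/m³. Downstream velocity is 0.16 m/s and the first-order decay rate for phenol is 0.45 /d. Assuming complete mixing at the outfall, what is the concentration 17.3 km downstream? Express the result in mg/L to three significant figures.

0.0175 mg/L

1500 L/s = 1.5 m³/s.
6.4 µg/L = 0.0064 mg/L.
After complete mixing, C₀ = (1.5·1.2 + 72·0.0064) / 73.5 = 0.03076 mg/L.
Travel time t = 1.73e+04 m / 0.16 m/s = 1.081e+05 s = 1.251 d.
C = 0.03076·exp(−0.45·1.251) = 0.03076·0.5694 = 0.01751 mg/L.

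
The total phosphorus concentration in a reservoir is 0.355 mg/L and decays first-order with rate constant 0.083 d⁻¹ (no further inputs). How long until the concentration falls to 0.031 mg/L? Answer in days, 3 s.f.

t = ln(C₀/C)/k = ln(0.355/0.031)/0.083 = 2.438/0.083 = 29.38 d.

29.4 d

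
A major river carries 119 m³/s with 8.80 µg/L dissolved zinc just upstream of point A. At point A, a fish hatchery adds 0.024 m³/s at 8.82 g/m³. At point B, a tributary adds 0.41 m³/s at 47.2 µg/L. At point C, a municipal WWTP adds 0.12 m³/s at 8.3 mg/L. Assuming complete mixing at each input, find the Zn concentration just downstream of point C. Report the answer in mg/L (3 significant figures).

8.80 µg/L = 0.0088 mg/L.
After input A: C = (119·0.0088 + 0.024·8.82) / 119 = 0.01058 mg/L.
47.2 µg/L = 0.0472 mg/L.
After input B: C = (119·0.01058 + 0.41·0.0472) / 119.4 = 0.0107 mg/L.
After input C: C = (119.4·0.0107 + 0.12·8.3) / 119.6 = 0.01902 mg/L.

0.0190 mg/L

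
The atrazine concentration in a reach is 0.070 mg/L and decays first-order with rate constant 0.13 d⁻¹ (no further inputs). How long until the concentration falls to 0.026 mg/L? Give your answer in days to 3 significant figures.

7.62 d

t = ln(C₀/C)/k = ln(0.070/0.026)/0.13 = 0.9904/0.13 = 7.618 d.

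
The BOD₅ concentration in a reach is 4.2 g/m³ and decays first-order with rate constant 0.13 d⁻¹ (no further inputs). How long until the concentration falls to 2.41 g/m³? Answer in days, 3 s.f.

4.27 d

t = ln(C₀/C)/k = ln(4.2/2.41)/0.13 = 0.5555/0.13 = 4.273 d.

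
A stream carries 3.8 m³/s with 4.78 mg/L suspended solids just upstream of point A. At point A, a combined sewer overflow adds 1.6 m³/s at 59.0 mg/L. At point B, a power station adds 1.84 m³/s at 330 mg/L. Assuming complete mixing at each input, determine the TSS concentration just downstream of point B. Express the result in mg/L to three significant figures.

99.4 mg/L

After input A: C = (3.8·4.78 + 1.6·59) / 5.4 = 20.85 mg/L.
After input B: C = (5.4·20.85 + 1.84·330) / 7.24 = 99.41 mg/L.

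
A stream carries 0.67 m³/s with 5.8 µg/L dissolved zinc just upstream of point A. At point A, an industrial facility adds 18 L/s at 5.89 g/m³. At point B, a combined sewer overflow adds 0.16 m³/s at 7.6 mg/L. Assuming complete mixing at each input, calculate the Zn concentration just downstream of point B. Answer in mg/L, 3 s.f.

5.8 µg/L = 0.0058 mg/L.
18 L/s = 0.018 m³/s.
After input A: C = (0.67·0.0058 + 0.018·5.89) / 0.688 = 0.1597 mg/L.
After input B: C = (0.688·0.1597 + 0.16·7.6) / 0.848 = 1.564 mg/L.

1.56 mg/L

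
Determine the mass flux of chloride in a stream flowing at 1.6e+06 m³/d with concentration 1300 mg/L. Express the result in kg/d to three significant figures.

1.6e+06 m³/d = 18.52 m³/s.
Mass flux = Q·C = 18.52 m³/s × 1300 g/m³ = 2.407e+04 g/s.
= 2.407e+04 g/s × 86.4 = 2.08e+06 kg/d.

2.08e+06 kg/d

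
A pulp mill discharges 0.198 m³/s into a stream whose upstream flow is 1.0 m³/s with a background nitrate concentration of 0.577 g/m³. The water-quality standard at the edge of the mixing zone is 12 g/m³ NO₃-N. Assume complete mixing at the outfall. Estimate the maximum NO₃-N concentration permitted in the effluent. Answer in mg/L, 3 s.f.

69.7 mg/L

Mass balance: 12·1.198 = 0.198·Cₑ + 1·0.577.
Cₑ = (14.38 − 0.577) / 0.198 = 69.69 mg/L.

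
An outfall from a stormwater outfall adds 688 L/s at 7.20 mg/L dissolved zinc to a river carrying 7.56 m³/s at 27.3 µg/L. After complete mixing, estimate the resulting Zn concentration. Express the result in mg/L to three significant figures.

688 L/s = 0.688 m³/s.
27.3 µg/L = 0.0273 mg/L.
Flow-weighted mixing gives C = (0.688·7.2 + 7.56·0.0273) / (0.688 + 7.56) = 5.16/8.248 = 0.6256 mg/L.

0.626 mg/L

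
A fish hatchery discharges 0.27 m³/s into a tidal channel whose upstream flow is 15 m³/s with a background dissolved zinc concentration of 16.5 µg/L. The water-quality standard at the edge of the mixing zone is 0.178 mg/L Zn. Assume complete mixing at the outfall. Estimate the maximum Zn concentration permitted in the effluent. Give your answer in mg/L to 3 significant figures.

16.5 µg/L = 0.0165 mg/L.
Mass balance: 0.178·15.27 = 0.27·Cₑ + 15·0.0165.
Cₑ = (2.718 − 0.2475) / 0.27 = 9.15 mg/L.

9.15 mg/L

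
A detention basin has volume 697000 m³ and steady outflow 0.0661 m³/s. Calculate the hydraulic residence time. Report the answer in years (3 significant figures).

0.334 yr

Q = 0.0661 m³/s × 3.156e+07 s/yr = 2.086e+06 m³/yr.
Hydraulic residence time τ = V/Q = 697000/2.086e+06 = 0.3341 yr.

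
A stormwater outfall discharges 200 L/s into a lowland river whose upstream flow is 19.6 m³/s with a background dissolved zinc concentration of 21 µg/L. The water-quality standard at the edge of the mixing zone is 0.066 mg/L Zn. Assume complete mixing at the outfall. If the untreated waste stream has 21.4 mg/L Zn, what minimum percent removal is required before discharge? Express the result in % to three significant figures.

79.1 %

200 L/s = 0.2 m³/s.
21 µg/L = 0.021 mg/L.
Mass balance: 0.066·19.8 = 0.2·Cₑ + 19.6·0.021.
Cₑ = (1.307 − 0.4116) / 0.2 = 4.476 mg/L.
Required removal = 1 − 4.476/21.4 = 79.08 %.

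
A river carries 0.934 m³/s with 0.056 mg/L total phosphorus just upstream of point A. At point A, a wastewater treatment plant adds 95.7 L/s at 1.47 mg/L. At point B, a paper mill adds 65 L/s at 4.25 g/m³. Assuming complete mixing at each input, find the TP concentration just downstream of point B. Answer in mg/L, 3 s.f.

0.429 mg/L

95.7 L/s = 0.0957 m³/s.
After input A: C = (0.934·0.056 + 0.0957·1.47) / 1.03 = 0.1874 mg/L.
65 L/s = 0.065 m³/s.
After input B: C = (1.03·0.1874 + 0.065·4.25) / 1.095 = 0.4286 mg/L.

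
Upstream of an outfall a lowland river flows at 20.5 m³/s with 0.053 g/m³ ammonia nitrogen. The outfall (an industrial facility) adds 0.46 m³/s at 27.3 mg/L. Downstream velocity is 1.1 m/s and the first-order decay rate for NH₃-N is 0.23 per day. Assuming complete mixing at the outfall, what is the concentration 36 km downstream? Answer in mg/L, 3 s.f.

After complete mixing, C₀ = (0.46·27.3 + 20.5·0.053) / 20.96 = 0.651 mg/L.
Travel time t = 3.6e+04 m / 1.1 m/s = 3.273e+04 s = 0.3788 d.
C = 0.651·exp(−0.23·0.3788) = 0.651·0.9166 = 0.5967 mg/L.

0.597 mg/L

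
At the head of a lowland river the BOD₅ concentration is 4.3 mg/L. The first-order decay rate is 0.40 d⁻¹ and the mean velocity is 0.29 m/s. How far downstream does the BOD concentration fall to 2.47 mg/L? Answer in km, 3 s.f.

34.7 km

From C = C₀·e^(−kt), t = ln(C₀/C)/k = ln(4.3/2.47)/0.40 = 0.5544/0.40 = 1.386 d.
Distance = v·t = 0.29 m/s × 1.197e+05 s = 3.473e+04 m = 34.73 km.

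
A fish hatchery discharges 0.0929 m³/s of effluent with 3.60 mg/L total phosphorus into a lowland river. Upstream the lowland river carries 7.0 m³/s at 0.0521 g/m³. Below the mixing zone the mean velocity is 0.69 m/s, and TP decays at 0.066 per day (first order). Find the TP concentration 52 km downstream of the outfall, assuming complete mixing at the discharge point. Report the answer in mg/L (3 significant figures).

After complete mixing, C₀ = (0.0929·3.6 + 7·0.0521) / 7.093 = 0.09857 mg/L.
Travel time t = 5.2e+04 m / 0.69 m/s = 7.536e+04 s = 0.8722 d.
C = 0.09857·exp(−0.066·0.8722) = 0.09857·0.9441 = 0.09305 mg/L.

0.0931 mg/L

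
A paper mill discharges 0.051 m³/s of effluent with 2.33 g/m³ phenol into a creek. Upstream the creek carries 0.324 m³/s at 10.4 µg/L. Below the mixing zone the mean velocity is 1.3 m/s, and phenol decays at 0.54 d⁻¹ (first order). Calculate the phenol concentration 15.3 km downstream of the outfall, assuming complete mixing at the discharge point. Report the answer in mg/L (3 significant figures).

0.303 mg/L

10.4 µg/L = 0.0104 mg/L.
After complete mixing, C₀ = (0.051·2.33 + 0.324·0.0104) / 0.375 = 0.3259 mg/L.
Travel time t = 1.53e+04 m / 1.3 m/s = 1.177e+04 s = 0.1362 d.
C = 0.3259·exp(−0.54·0.1362) = 0.3259·0.9291 = 0.3028 mg/L.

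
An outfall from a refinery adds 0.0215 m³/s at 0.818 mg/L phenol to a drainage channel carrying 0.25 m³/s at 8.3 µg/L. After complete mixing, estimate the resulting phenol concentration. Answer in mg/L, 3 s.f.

8.3 µg/L = 0.0083 mg/L.
Flow-weighted mixing gives C = (0.0215·0.818 + 0.25·0.0083) / (0.0215 + 0.25) = 0.01966/0.2715 = 0.07242 mg/L.

0.0724 mg/L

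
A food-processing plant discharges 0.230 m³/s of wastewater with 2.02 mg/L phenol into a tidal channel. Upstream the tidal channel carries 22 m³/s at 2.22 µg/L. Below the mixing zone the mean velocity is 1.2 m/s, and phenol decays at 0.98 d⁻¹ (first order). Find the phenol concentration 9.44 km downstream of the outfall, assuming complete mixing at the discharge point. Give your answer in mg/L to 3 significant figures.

0.0211 mg/L

2.22 µg/L = 0.00222 mg/L.
After complete mixing, C₀ = (0.23·2.02 + 22·0.00222) / 22.23 = 0.0231 mg/L.
Travel time t = 9440 m / 1.2 m/s = 7867 s = 0.09105 d.
C = 0.0231·exp(−0.98·0.09105) = 0.0231·0.9146 = 0.02113 mg/L.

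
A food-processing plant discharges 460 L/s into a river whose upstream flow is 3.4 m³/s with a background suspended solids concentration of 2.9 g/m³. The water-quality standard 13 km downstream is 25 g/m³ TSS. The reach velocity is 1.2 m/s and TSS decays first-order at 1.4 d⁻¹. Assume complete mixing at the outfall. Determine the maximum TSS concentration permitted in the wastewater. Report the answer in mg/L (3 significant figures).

460 L/s = 0.46 m³/s.
Travel time to the compliance point: t = 1.3e+04/1.2 = 1.083e+04 s = 0.1254 d; decay factor exp(−1.4·0.1254) = 0.839.
So the concentration just after mixing may be at most 25/0.839 = 29.8 mg/L.
Mass balance: 29.8·3.86 = 0.46·Cₑ + 3.4·2.9.
Cₑ = (115 − 9.86) / 0.46 = 228.6 mg/L.

229 mg/L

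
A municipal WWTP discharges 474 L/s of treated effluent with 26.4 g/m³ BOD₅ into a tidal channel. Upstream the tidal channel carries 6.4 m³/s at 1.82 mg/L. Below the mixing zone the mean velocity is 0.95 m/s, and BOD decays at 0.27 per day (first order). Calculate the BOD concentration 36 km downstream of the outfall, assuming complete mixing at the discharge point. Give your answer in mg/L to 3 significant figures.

3.12 mg/L

474 L/s = 0.474 m³/s.
After complete mixing, C₀ = (0.474·26.4 + 6.4·1.82) / 6.874 = 3.515 mg/L.
Travel time t = 3.6e+04 m / 0.95 m/s = 3.789e+04 s = 0.4386 d.
C = 3.515·exp(−0.27·0.4386) = 3.515·0.8883 = 3.122 mg/L.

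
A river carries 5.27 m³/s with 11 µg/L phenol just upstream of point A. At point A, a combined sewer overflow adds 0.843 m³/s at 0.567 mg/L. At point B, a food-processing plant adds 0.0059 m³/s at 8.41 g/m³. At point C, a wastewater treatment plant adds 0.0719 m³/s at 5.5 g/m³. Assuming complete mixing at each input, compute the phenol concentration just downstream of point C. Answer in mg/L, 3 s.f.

11 µg/L = 0.011 mg/L.
After input A: C = (5.27·0.011 + 0.843·0.567) / 6.113 = 0.08767 mg/L.
After input B: C = (6.113·0.08767 + 0.0059·8.41) / 6.119 = 0.0957 mg/L.
After input C: C = (6.119·0.0957 + 0.0719·5.5) / 6.191 = 0.1585 mg/L.

0.158 mg/L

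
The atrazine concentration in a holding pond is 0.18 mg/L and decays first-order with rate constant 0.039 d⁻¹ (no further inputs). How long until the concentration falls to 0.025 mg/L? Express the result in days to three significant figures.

t = ln(C₀/C)/k = ln(0.18/0.025)/0.039 = 1.974/0.039 = 50.62 d.

50.6 d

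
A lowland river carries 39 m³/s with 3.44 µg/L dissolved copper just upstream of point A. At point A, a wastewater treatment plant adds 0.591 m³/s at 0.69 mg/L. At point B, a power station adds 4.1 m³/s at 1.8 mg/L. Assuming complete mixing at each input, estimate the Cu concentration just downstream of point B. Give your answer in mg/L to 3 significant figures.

0.181 mg/L

3.44 µg/L = 0.00344 mg/L.
After input A: C = (39·0.00344 + 0.591·0.69) / 39.59 = 0.01369 mg/L.
After input B: C = (39.59·0.01369 + 4.1·1.8) / 43.69 = 0.1813 mg/L.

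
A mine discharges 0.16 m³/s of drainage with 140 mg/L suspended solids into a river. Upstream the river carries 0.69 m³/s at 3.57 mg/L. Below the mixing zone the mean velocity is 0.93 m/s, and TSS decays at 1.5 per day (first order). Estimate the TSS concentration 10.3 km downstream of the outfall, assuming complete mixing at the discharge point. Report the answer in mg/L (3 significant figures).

After complete mixing, C₀ = (0.16·140 + 0.69·3.57) / 0.85 = 29.25 mg/L.
Travel time t = 1.03e+04 m / 0.93 m/s = 1.108e+04 s = 0.1282 d.
C = 29.25·exp(−1.5·0.1282) = 29.25·0.8251 = 24.13 mg/L.

24.1 mg/L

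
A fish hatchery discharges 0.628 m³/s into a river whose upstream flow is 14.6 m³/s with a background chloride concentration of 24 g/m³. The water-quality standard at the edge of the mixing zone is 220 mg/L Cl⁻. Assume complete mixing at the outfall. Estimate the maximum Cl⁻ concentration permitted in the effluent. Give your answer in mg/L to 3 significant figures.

Mass balance: 220·15.23 = 0.628·Cₑ + 14.6·24.
Cₑ = (3350 − 350.4) / 0.628 = 4777 mg/L.

4780 mg/L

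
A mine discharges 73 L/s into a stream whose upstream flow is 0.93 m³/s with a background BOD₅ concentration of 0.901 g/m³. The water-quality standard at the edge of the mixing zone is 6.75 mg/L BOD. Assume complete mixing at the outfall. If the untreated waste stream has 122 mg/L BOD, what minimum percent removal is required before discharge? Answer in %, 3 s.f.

33.4 %

73 L/s = 0.073 m³/s.
Mass balance: 6.75·1.003 = 0.073·Cₑ + 0.93·0.901.
Cₑ = (6.77 − 0.8379) / 0.073 = 81.26 mg/L.
Required removal = 1 − 81.26/122 = 33.39 %.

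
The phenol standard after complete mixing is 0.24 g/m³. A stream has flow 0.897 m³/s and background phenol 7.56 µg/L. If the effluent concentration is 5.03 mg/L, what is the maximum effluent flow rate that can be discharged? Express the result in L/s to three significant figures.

7.56 µg/L = 0.00756 mg/L.
Mass balance at complete mixing: C_std·(Q_w + Q_r) = Q_w·C_e + Q_r·C_b.
Rearranging, Q_w = Q_r·(C_std − C_b)/(C_e − C_std) = 0.897·(0.24 − 0.00756) / (5.03 − 0.24) = 0.04353 m³/s.
= 43.53 L/s.

43.5 L/s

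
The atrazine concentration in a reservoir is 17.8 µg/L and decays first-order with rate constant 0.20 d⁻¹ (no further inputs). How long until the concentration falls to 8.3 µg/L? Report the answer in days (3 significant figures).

3.81 d

t = ln(C₀/C)/k = ln(17.8/8.3)/0.20 = 0.7629/0.20 = 3.815 d.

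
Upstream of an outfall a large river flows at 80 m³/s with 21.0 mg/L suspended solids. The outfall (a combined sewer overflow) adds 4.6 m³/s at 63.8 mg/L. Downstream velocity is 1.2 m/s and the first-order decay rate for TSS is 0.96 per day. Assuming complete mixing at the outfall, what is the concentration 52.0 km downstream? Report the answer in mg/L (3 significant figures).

14.4 mg/L

After complete mixing, C₀ = (4.6·63.8 + 80·21) / 84.6 = 23.33 mg/L.
Travel time t = 5.2e+04 m / 1.2 m/s = 4.333e+04 s = 0.5015 d.
C = 23.33·exp(−0.96·0.5015) = 23.33·0.6179 = 14.41 mg/L.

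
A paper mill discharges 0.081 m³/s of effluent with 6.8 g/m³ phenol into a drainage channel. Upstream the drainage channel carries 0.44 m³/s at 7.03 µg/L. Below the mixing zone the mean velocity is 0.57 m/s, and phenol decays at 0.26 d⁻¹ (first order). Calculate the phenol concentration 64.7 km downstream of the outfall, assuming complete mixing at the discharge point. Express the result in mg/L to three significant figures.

0.756 mg/L

7.03 µg/L = 0.00703 mg/L.
After complete mixing, C₀ = (0.081·6.8 + 0.44·0.00703) / 0.521 = 1.063 mg/L.
Travel time t = 6.47e+04 m / 0.57 m/s = 1.135e+05 s = 1.314 d.
C = 1.063·exp(−0.26·1.314) = 1.063·0.7106 = 0.7555 mg/L.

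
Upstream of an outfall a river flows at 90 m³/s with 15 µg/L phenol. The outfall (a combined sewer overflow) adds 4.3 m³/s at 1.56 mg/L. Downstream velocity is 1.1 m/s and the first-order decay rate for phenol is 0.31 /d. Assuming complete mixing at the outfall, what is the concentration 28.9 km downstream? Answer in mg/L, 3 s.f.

15 µg/L = 0.015 mg/L.
After complete mixing, C₀ = (4.3·1.56 + 90·0.015) / 94.3 = 0.08545 mg/L.
Travel time t = 2.89e+04 m / 1.1 m/s = 2.627e+04 s = 0.3041 d.
C = 0.08545·exp(−0.31·0.3041) = 0.08545·0.91 = 0.07776 mg/L.

0.0778 mg/L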